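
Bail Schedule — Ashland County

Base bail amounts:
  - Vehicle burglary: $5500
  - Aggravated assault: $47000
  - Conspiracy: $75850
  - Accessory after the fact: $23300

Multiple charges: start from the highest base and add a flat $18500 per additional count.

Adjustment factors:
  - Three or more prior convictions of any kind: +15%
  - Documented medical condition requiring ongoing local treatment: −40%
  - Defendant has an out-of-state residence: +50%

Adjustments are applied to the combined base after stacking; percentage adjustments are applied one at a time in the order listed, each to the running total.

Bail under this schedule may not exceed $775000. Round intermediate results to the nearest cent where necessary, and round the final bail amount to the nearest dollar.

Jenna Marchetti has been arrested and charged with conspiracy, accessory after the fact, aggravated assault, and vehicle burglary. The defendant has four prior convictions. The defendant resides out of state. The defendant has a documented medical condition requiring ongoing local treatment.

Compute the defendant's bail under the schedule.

Base amounts from the schedule: conspiracy $75850; accessory after the fact $23300; aggravated assault $47000; vehicle burglary $5500.
Stacking rule: highest base plus $18500 per additional charge. Highest is conspiracy at $75850; 3 additional charges → +$55500. Combined base = $131350.
Three or more prior convictions of any kind (+15%): $131350 × 1.15 = $151052.50.
Documented medical condition requiring ongoing local treatment (−40%): $151052.50 × 0.6 = $90631.50.
Defendant has an out-of-state residence (+50%): $90631.50 × 1.5 = $135947.25.
$135947.25 is within the $775000 maximum.
Rounded to the nearest dollar: $135947.

$135947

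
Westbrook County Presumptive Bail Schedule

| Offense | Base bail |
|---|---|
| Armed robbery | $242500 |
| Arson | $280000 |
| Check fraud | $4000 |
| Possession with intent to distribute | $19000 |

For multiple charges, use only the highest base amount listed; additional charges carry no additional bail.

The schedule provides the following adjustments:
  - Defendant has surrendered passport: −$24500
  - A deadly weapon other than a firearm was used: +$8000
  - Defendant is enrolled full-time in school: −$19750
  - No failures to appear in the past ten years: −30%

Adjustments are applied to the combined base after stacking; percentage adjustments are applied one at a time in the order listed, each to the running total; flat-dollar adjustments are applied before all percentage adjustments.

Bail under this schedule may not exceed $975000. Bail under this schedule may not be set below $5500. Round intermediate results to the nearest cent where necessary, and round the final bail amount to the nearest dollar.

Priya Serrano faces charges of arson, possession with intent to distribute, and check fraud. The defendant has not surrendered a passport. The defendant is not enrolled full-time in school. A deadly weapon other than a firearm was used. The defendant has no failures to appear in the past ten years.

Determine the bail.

Base amounts from the schedule: arson $280000; possession with intent to distribute $19000; check fraud $4000.
Stacking rule: use the highest base only. Highest is arson at $280000. Combined base = $280000.
A deadly weapon other than a firearm was used (+$8000 flat): $280000 + $8000 = $288000.
No failures to appear in the past ten years (−30%): $288000 × 0.7 = $201600.
$201600 is within the $975000 maximum.
$201600 is at or above the $5500 minimum.

$201600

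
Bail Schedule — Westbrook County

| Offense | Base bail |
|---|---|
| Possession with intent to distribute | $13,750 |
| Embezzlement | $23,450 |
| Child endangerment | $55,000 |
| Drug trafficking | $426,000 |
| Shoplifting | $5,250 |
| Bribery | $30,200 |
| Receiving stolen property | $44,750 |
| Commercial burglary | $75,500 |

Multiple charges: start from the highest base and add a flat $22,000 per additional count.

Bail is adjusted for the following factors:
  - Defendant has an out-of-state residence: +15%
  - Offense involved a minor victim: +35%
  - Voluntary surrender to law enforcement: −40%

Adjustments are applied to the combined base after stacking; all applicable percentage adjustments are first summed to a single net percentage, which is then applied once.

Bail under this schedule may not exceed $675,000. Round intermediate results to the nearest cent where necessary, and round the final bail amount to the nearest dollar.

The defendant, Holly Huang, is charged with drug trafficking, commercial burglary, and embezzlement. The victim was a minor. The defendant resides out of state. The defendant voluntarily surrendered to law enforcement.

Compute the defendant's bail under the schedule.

$517,000

Base amounts from the schedule: drug trafficking $426,000; commercial burglary $75,500; embezzlement $23,450.
Stacking rule: highest base plus $22,000 per additional charge. Highest is drug trafficking at $426,000; 2 additional charges → +$44,000. Combined base = $470,000.
Net percentage adjustment: +15% +35% −40% = +10%. $470,000 × 1.1 = $517,000.
$517,000 is within the $675,000 maximum.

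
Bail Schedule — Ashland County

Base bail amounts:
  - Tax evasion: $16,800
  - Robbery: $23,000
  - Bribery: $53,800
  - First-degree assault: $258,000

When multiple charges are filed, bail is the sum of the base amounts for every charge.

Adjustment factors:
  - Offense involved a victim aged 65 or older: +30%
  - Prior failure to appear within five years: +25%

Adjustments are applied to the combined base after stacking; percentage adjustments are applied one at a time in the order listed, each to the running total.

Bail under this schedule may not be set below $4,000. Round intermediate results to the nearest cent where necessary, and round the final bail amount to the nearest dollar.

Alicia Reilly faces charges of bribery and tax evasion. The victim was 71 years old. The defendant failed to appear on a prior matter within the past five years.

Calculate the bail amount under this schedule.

Base amounts from the schedule: bribery $53,800; tax evasion $16,800.
Stacking rule: sum of all bases. $53,800 + $16,800 = $70,600.
Offense involved a victim aged 65 or older (+30%): $70,600 × 1.3 = $91,780.
Prior failure to appear within five years (+25%): $91,780 × 1.25 = $114,725.
$114,725 is at or above the $4,000 minimum.

$114,725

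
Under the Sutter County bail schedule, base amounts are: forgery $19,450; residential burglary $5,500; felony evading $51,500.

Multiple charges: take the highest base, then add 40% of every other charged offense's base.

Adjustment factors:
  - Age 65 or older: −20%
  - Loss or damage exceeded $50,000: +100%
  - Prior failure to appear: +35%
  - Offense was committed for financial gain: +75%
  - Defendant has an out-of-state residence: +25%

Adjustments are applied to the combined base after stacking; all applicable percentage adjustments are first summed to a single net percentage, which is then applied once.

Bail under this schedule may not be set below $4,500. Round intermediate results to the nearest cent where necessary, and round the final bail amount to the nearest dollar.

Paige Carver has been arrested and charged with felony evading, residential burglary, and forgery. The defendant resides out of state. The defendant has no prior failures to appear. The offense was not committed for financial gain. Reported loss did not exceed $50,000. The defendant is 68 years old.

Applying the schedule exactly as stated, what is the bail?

$64,554

Base amounts from the schedule: felony evading $51,500; residential burglary $5,500; forgery $19,450.
Stacking rule: highest base plus 40% of each additional charge. Highest is felony evading at $51,500. Additional: $5,500 × 40% = $2,200; $19,450 × 40% = $7,780. Combined base = $51,500 + $9,980 = $61,480.
Net percentage adjustment: −20% +25% = +5%. $61,480 × 1.05 = $64,554.
$64,554 is at or above the $4,500 minimum.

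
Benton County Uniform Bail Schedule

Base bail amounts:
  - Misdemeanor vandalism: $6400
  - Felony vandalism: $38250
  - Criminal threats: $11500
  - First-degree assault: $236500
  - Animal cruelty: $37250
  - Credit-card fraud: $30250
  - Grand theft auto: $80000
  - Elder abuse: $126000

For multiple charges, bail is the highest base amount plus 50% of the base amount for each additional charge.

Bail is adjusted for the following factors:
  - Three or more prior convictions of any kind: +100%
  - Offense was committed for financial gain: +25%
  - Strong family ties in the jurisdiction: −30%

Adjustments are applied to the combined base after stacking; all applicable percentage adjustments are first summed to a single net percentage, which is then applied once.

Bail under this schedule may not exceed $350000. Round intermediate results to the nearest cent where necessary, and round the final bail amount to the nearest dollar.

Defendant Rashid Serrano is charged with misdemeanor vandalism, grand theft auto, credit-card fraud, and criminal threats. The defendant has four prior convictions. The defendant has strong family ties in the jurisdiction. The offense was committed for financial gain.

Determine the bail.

$202946

Base amounts from the schedule: misdemeanor vandalism $6400; grand theft auto $80000; credit-card fraud $30250; criminal threats $11500.
Stacking rule: highest base plus 50% of each additional charge. Highest is grand theft auto at $80000. Additional: $6400 × 50% = $3200; $30250 × 50% = $15125; $11500 × 50% = $5750. Combined base = $80000 + $24075 = $104075.
Net percentage adjustment: +100% +25% −30% = +95%. $104075 × 1.95 = $202946.25.
$202946.25 is within the $350000 maximum.
Rounded to the nearest dollar: $202946.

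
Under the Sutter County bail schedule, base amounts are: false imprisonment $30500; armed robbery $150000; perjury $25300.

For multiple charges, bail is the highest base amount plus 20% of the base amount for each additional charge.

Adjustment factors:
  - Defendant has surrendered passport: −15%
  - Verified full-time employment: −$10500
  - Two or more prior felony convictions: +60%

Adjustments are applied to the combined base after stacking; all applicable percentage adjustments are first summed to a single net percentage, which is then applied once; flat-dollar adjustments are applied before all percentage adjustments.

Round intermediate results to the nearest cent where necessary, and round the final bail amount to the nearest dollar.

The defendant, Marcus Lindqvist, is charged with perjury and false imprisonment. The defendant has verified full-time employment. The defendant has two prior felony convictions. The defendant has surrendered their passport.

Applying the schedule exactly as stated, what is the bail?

$36337

Base amounts from the schedule: perjury $25300; false imprisonment $30500.
Stacking rule: highest base plus 20% of each additional charge. Highest is false imprisonment at $30500. Additional: $25300 × 20% = $5060. Combined base = $30500 + $5060 = $35560.
Verified full-time employment (−$10500 flat): $35560 − $10500 = $25060.
Net percentage adjustment: −15% +60% = +45%. $25060 × 1.45 = $36337.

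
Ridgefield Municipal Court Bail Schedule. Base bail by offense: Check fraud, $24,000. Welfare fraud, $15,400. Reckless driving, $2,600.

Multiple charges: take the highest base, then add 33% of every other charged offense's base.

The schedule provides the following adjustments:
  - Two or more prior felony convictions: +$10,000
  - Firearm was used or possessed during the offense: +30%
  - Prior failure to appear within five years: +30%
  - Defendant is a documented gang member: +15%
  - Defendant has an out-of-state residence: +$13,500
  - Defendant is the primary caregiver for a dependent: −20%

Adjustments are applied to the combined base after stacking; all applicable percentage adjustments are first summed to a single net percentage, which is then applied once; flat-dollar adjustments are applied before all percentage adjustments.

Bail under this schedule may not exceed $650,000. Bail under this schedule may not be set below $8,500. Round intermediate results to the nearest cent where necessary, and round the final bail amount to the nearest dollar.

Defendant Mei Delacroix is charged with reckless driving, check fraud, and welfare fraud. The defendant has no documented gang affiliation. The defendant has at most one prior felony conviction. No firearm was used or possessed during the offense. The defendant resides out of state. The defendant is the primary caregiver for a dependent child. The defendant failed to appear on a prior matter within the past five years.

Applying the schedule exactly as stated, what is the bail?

$47,784

Base amounts from the schedule: reckless driving $2,600; check fraud $24,000; welfare fraud $15,400.
Stacking rule: highest base plus 33% of each additional charge. Highest is check fraud at $24,000. Additional: $2,600 × 33% = $858; $15,400 × 33% = $5,082. Combined base = $24,000 + $5,940 = $29,940.
Defendant has an out-of-state residence (+$13,500 flat): $29,940 + $13,500 = $43,440.
Net percentage adjustment: +30% −20% = +10%. $43,440 × 1.1 = $47,784.
$47,784 is within the $650,000 maximum.
$47,784 is at or above the $8,500 minimum.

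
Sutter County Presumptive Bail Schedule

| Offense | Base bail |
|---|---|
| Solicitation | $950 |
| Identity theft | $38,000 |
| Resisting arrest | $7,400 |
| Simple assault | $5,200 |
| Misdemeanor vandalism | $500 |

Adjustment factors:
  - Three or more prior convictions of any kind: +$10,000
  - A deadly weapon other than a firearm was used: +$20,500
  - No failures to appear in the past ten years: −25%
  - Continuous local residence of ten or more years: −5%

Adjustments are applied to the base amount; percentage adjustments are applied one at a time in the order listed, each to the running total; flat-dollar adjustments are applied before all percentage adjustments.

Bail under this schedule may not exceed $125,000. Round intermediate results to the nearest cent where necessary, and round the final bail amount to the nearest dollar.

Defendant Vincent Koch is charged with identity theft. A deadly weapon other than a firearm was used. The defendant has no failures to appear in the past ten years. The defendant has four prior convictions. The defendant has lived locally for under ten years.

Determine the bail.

Base amounts from the schedule: identity theft $38,000.
Single charge. Combined base = $38,000.
Three or more prior convictions of any kind (+$10,000 flat): $38,000 + $10,000 = $48,000.
A deadly weapon other than a firearm was used (+$20,500 flat): $48,000 + $20,500 = $68,500.
No failures to appear in the past ten years (−25%): $68,500 × 0.75 = $51,375.
$51,375 is within the $125,000 maximum.

$51,375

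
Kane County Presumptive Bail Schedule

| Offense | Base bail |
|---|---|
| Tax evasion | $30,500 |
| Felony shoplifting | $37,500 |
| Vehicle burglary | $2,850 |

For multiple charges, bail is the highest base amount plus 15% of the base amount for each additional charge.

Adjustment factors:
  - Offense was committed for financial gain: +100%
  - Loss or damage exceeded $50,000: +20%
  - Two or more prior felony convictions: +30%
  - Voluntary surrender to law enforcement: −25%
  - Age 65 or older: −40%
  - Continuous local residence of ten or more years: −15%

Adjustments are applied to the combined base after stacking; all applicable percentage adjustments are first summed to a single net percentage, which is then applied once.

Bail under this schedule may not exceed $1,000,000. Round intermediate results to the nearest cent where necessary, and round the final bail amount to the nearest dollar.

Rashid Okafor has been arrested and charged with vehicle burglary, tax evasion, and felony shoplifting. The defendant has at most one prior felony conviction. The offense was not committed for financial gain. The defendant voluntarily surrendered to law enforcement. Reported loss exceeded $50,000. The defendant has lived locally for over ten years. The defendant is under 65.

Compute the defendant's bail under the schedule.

$34,002

Base amounts from the schedule: vehicle burglary $2,850; tax evasion $30,500; felony shoplifting $37,500.
Stacking rule: highest base plus 15% of each additional charge. Highest is felony shoplifting at $37,500. Additional: $2,850 × 15% = $427.50; $30,500 × 15% = $4,575. Combined base = $37,500 + $5,002.50 = $42,502.50.
Net percentage adjustment: +20% −25% −15% = −20%. $42,502.50 × 0.8 = $34,002.
$34,002 is within the $1,000,000 maximum.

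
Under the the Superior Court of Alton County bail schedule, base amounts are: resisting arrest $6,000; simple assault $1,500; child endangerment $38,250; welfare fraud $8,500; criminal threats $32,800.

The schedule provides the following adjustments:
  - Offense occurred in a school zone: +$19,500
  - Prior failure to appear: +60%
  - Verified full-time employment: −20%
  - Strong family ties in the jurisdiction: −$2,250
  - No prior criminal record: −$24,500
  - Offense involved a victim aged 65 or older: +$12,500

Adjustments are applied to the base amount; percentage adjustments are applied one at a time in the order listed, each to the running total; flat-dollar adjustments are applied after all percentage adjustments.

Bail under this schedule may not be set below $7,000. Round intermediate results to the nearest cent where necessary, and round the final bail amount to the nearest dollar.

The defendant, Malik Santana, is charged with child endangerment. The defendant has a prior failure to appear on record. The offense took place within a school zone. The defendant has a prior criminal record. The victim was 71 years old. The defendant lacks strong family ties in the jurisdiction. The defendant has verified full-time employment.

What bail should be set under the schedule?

Base amounts from the schedule: child endangerment $38,250.
Single charge. Combined base = $38,250.
Prior failure to appear (+60%): $38,250 × 1.6 = $61,200.
Verified full-time employment (−20%): $61,200 × 0.8 = $48,960.
Offense occurred in a school zone (+$19,500 flat): $48,960 + $19,500 = $68,460.
Offense involved a victim aged 65 or older (+$12,500 flat): $68,460 + $12,500 = $80,960.
$80,960 is at or above the $7,000 minimum.

$80,960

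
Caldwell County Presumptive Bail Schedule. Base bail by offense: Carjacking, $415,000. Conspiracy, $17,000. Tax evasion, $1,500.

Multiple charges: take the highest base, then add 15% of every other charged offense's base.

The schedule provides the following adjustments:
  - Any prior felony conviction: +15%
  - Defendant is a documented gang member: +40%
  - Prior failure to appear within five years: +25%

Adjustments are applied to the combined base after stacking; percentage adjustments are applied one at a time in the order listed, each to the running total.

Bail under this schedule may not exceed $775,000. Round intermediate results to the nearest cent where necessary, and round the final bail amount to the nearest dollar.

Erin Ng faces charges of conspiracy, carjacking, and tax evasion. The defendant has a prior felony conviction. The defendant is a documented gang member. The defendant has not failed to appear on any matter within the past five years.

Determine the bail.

Base amounts from the schedule: conspiracy $17,000; carjacking $415,000; tax evasion $1,500.
Stacking rule: highest base plus 15% of each additional charge. Highest is carjacking at $415,000. Additional: $17,000 × 15% = $2,550; $1,500 × 15% = $225. Combined base = $415,000 + $2,775 = $417,775.
Any prior felony conviction (+15%): $417,775 × 1.15 = $480,441.25.
Defendant is a documented gang member (+40%): $480,441.25 × 1.4 = $672,617.75.
$672,617.75 is within the $775,000 maximum.
Rounded to the nearest dollar: $672,618.

$672,618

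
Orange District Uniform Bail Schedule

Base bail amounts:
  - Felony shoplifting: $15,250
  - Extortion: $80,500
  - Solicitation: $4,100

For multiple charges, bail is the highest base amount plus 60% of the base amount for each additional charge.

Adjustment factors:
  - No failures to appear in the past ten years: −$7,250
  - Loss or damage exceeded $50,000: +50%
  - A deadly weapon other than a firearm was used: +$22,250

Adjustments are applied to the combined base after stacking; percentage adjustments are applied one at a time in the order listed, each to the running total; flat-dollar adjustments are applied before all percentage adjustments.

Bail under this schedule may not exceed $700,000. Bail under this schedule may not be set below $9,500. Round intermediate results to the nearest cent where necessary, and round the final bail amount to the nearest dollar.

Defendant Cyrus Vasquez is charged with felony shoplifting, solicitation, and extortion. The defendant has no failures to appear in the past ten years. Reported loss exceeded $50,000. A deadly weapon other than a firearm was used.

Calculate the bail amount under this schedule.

$160,665

Base amounts from the schedule: felony shoplifting $15,250; solicitation $4,100; extortion $80,500.
Stacking rule: highest base plus 60% of each additional charge. Highest is extortion at $80,500. Additional: $15,250 × 60% = $9,150; $4,100 × 60% = $2,460. Combined base = $80,500 + $11,610 = $92,110.
No failures to appear in the past ten years (−$7,250 flat): $92,110 − $7,250 = $84,860.
A deadly weapon other than a firearm was used (+$22,250 flat): $84,860 + $22,250 = $107,110.
Loss or damage exceeded $50,000 (+50%): $107,110 × 1.5 = $160,665.
$160,665 is within the $700,000 maximum.
$160,665 is at or above the $9,500 minimum.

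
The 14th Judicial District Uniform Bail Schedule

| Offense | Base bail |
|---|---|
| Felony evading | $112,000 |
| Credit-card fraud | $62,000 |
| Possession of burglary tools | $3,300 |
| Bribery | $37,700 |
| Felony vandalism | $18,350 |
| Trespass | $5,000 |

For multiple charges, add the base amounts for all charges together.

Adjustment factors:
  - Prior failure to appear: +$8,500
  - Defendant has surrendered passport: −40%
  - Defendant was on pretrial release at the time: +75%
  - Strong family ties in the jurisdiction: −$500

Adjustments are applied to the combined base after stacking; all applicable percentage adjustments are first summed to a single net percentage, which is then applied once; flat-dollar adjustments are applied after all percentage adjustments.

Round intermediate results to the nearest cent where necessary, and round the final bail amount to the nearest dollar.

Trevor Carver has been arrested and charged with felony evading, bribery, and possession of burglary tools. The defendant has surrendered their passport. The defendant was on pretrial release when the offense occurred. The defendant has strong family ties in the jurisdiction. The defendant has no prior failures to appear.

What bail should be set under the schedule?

Base amounts from the schedule: felony evading $112,000; bribery $37,700; possession of burglary tools $3,300.
Stacking rule: sum of all bases. $112,000 + $37,700 + $3,300 = $153,000.
Net percentage adjustment: −40% +75% = +35%. $153,000 × 1.35 = $206,550.
Strong family ties in the jurisdiction (−$500 flat): $206,550 − $500 = $206,050.

$206,050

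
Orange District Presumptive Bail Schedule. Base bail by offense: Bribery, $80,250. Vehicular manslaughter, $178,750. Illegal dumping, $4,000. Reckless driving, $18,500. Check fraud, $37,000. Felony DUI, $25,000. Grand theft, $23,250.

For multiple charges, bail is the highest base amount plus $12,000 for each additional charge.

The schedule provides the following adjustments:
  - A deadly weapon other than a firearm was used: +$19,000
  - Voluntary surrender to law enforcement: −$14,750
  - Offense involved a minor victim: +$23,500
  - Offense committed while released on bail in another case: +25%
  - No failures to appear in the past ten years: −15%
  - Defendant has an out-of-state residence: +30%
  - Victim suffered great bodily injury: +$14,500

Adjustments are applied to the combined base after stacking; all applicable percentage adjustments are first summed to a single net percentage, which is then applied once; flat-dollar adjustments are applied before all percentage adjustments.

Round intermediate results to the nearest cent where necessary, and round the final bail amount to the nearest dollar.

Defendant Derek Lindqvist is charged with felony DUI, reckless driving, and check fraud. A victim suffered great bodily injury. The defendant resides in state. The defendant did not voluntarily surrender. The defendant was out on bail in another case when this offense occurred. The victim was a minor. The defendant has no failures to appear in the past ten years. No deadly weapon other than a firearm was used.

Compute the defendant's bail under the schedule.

Base amounts from the schedule: felony DUI $25,000; reckless driving $18,500; check fraud $37,000.
Stacking rule: highest base plus $12,000 per additional charge. Highest is check fraud at $37,000; 2 additional charges → +$24,000. Combined base = $61,000.
Offense involved a minor victim (+$23,500 flat): $61,000 + $23,500 = $84,500.
Victim suffered great bodily injury (+$14,500 flat): $84,500 + $14,500 = $99,000.
Net percentage adjustment: +25% −15% = +10%. $99,000 × 1.1 = $108,900.

$108,900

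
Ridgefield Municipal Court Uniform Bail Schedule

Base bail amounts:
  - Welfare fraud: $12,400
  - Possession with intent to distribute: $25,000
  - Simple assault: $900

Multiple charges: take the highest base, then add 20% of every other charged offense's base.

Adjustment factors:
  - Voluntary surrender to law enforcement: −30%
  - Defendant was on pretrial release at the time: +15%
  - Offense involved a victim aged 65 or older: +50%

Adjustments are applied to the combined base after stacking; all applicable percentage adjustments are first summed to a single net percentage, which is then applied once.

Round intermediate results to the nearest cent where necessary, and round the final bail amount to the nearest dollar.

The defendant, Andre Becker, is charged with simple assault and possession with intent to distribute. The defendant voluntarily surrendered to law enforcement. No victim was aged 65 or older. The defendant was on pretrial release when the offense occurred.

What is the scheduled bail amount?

$21,403

Base amounts from the schedule: simple assault $900; possession with intent to distribute $25,000.
Stacking rule: highest base plus 20% of each additional charge. Highest is possession with intent to distribute at $25,000. Additional: $900 × 20% = $180. Combined base = $25,000 + $180 = $25,180.
Net percentage adjustment: −30% +15% = −15%. $25,180 × 0.85 = $21,403.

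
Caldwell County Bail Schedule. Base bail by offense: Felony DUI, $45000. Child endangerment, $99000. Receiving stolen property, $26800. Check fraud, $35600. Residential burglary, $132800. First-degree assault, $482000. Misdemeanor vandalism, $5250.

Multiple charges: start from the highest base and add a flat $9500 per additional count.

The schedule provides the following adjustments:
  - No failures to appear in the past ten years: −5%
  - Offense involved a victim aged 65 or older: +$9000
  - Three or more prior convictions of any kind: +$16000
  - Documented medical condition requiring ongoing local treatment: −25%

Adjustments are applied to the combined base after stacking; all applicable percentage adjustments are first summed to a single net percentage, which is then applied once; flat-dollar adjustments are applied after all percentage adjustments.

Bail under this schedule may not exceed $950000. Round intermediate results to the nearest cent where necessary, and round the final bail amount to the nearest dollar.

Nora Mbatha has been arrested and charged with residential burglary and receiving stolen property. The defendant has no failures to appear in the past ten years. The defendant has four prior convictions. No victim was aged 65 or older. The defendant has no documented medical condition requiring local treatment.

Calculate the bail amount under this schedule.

$151185

Base amounts from the schedule: residential burglary $132800; receiving stolen property $26800.
Stacking rule: highest base plus $9500 per additional charge. Highest is residential burglary at $132800; 1 additional charge → +$9500. Combined base = $142300.
No failures to appear in the past ten years (−5%): $142300 × 0.95 = $135185.
Three or more prior convictions of any kind (+$16000 flat): $135185 + $16000 = $151185.
$151185 is within the $950000 maximum.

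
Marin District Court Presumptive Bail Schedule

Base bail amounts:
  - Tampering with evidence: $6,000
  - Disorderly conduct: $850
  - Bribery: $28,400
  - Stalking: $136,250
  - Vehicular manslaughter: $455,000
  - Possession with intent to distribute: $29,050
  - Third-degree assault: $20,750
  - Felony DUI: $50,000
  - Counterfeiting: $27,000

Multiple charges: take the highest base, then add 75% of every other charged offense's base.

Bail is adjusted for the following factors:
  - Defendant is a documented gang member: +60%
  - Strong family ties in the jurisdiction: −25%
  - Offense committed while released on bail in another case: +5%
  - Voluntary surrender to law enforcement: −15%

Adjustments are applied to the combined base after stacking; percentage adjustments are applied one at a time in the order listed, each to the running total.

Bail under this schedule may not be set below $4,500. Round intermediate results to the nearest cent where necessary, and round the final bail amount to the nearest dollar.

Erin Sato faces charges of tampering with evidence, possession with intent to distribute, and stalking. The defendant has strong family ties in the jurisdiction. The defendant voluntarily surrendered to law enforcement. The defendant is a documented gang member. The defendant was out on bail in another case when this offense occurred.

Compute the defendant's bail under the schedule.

$174,078

Base amounts from the schedule: tampering with evidence $6,000; possession with intent to distribute $29,050; stalking $136,250.
Stacking rule: highest base plus 75% of each additional charge. Highest is stalking at $136,250. Additional: $6,000 × 75% = $4,500; $29,050 × 75% = $21,787.50. Combined base = $136,250 + $26,287.50 = $162,537.50.
Defendant is a documented gang member (+60%): $162,537.50 × 1.6 = $260,060.
Strong family ties in the jurisdiction (−25%): $260,060 × 0.75 = $195,045.
Offense committed while released on bail in another case (+5%): $195,045 × 1.05 = $204,797.25.
Voluntary surrender to law enforcement (−15%): $204,797.25 × 0.85 = $174,077.66.
$174,077.66 is at or above the $4,500 minimum.
Rounded to the nearest dollar: $174,078.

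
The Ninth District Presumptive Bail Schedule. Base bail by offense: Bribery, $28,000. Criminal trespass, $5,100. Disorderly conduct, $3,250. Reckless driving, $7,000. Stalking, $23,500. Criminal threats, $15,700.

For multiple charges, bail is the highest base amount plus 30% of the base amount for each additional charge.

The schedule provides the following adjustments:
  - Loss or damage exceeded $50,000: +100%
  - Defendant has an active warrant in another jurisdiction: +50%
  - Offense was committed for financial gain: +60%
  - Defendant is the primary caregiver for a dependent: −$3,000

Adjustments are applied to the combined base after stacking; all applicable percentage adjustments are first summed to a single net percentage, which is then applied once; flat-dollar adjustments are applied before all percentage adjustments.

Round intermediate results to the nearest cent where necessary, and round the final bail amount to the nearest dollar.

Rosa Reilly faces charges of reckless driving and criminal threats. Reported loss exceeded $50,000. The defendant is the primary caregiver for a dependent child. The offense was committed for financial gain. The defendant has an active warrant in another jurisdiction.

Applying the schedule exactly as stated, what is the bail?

Base amounts from the schedule: reckless driving $7,000; criminal threats $15,700.
Stacking rule: highest base plus 30% of each additional charge. Highest is criminal threats at $15,700. Additional: $7,000 × 30% = $2,100. Combined base = $15,700 + $2,100 = $17,800.
Defendant is the primary caregiver for a dependent (−$3,000 flat): $17,800 − $3,000 = $14,800.
Net percentage adjustment: +100% +50% +60% = +210%. $14,800 × 3.1 = $45,880.

$45,880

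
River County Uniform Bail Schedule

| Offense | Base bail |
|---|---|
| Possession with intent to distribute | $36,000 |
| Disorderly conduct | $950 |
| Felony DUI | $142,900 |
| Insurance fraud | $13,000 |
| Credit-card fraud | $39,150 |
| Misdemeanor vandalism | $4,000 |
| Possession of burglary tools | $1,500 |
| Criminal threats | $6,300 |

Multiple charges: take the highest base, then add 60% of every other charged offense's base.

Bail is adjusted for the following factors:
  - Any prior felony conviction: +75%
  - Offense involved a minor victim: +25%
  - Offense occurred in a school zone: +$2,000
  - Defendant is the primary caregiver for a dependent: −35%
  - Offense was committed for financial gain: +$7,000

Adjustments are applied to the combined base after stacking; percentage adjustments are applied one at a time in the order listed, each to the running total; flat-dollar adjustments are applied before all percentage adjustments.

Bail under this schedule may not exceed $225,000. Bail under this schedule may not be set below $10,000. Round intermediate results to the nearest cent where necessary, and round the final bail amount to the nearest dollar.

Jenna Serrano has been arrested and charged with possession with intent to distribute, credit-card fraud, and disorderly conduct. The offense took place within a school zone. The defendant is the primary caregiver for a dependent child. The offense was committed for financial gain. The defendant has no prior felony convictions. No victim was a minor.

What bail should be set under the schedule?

$45,708

Base amounts from the schedule: possession with intent to distribute $36,000; credit-card fraud $39,150; disorderly conduct $950.
Stacking rule: highest base plus 60% of each additional charge. Highest is credit-card fraud at $39,150. Additional: $36,000 × 60% = $21,600; $950 × 60% = $570. Combined base = $39,150 + $22,170 = $61,320.
Offense occurred in a school zone (+$2,000 flat): $61,320 + $2,000 = $63,320.
Offense was committed for financial gain (+$7,000 flat): $63,320 + $7,000 = $70,320.
Defendant is the primary caregiver for a dependent (−35%): $70,320 × 0.65 = $45,708.
$45,708 is within the $225,000 maximum.
$45,708 is at or above the $10,000 minimum.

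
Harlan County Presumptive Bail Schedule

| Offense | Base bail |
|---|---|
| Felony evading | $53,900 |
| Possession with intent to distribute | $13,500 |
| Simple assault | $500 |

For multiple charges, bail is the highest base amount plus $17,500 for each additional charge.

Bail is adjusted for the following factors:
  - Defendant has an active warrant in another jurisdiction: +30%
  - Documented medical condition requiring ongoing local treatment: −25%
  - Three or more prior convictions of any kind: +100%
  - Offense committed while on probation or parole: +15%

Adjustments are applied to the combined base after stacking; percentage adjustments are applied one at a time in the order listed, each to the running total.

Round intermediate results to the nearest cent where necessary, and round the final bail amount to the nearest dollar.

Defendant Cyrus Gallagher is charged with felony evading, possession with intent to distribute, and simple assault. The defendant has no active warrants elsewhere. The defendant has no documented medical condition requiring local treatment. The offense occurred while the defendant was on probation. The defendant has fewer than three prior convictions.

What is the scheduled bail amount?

$102,235

Base amounts from the schedule: felony evading $53,900; possession with intent to distribute $13,500; simple assault $500.
Stacking rule: highest base plus $17,500 per additional charge. Highest is felony evading at $53,900; 2 additional charges → +$35,000. Combined base = $88,900.
Offense committed while on probation or parole (+15%): $88,900 × 1.15 = $102,235.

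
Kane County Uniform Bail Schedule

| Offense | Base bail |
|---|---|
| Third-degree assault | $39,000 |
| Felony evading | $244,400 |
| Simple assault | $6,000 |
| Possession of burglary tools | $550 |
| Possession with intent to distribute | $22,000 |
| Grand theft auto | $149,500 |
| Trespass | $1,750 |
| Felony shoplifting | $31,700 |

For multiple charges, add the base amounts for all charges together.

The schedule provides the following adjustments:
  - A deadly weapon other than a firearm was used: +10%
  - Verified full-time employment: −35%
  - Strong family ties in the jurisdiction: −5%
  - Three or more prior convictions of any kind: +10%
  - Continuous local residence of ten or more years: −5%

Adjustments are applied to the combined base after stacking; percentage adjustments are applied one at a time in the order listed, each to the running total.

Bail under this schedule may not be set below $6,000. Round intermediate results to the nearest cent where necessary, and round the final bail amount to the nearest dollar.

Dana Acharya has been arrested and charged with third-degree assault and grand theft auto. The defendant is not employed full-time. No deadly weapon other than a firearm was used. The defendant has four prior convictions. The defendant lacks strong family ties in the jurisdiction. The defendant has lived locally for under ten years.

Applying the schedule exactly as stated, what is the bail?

Base amounts from the schedule: third-degree assault $39,000; grand theft auto $149,500.
Stacking rule: sum of all bases. $39,000 + $149,500 = $188,500.
Three or more prior convictions of any kind (+10%): $188,500 × 1.1 = $207,350.
$207,350 is at or above the $6,000 minimum.

$207,350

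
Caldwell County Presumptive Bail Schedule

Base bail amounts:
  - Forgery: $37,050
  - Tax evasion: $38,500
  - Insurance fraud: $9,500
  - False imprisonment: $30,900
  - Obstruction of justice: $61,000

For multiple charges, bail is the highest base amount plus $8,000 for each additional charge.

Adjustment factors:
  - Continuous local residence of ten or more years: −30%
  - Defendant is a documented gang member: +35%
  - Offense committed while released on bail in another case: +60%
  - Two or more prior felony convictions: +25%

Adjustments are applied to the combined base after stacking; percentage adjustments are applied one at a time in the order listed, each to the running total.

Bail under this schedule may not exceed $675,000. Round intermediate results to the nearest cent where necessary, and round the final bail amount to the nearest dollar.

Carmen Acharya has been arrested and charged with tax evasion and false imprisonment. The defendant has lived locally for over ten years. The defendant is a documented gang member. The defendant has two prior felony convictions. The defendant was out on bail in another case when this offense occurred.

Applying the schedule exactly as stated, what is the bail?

$87,885

Base amounts from the schedule: tax evasion $38,500; false imprisonment $30,900.
Stacking rule: highest base plus $8,000 per additional charge. Highest is tax evasion at $38,500; 1 additional charge → +$8,000. Combined base = $46,500.
Continuous local residence of ten or more years (−30%): $46,500 × 0.7 = $32,550.
Defendant is a documented gang member (+35%): $32,550 × 1.35 = $43,942.50.
Offense committed while released on bail in another case (+60%): $43,942.50 × 1.6 = $70,308.
Two or more prior felony convictions (+25%): $70,308 × 1.25 = $87,885.
$87,885 is within the $675,000 maximum.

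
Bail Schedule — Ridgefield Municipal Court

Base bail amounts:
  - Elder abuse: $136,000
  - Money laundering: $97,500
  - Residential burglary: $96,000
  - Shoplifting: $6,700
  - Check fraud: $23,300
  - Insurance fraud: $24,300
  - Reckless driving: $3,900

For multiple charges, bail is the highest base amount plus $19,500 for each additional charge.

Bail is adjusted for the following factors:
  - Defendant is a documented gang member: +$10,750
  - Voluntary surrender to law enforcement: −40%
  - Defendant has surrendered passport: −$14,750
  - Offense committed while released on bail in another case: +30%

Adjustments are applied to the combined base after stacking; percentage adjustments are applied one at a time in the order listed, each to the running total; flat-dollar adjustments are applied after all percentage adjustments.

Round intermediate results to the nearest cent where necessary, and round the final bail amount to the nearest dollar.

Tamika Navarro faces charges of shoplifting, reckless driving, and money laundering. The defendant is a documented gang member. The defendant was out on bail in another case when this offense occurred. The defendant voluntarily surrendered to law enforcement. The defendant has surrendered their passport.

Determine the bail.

Base amounts from the schedule: shoplifting $6,700; reckless driving $3,900; money laundering $97,500.
Stacking rule: highest base plus $19,500 per additional charge. Highest is money laundering at $97,500; 2 additional charges → +$39,000. Combined base = $136,500.
Voluntary surrender to law enforcement (−40%): $136,500 × 0.6 = $81,900.
Offense committed while released on bail in another case (+30%): $81,900 × 1.3 = $106,470.
Defendant is a documented gang member (+$10,750 flat): $106,470 + $10,750 = $117,220.
Defendant has surrendered passport (−$14,750 flat): $117,220 − $14,750 = $102,470.

$102,470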